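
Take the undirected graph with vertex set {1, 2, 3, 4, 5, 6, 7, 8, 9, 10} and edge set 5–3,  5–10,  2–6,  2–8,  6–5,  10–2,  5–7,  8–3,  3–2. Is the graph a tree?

No

The graph has 10 vertices and 9 edges.
It splits into 4 components, so it cannot be a tree.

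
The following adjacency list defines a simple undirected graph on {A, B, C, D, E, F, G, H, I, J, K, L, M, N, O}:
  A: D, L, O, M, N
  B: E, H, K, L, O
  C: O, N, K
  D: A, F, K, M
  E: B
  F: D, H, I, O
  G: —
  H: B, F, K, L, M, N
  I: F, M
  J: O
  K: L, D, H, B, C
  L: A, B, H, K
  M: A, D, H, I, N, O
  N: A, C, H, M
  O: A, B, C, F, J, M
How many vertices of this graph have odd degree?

Degrees: A:5, B:5, C:3, D:4, E:1, F:4, G:0, H:6, I:2, J:1, K:5, L:4, M:6, N:4, O:6
Odd-degree vertices: A, B, C, E, J, K.

6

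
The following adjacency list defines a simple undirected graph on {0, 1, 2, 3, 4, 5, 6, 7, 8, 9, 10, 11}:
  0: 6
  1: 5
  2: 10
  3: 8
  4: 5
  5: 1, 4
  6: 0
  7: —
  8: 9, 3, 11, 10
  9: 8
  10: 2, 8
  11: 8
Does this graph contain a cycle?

No

|V| = 12, |E| = 8, number of components = 4.
A forest on 12 vertices with 4 components has exactly 8 edges, which matches — so no cycle.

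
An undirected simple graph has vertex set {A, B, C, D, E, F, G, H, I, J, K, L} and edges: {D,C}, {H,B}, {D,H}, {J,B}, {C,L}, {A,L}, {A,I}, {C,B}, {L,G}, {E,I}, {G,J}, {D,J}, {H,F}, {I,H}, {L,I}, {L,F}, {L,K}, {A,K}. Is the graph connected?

Yes

Starting from A and exploring outward reaches every vertex (A, L, I, K, C, G, F, H, E, D, B, J); the graph is connected.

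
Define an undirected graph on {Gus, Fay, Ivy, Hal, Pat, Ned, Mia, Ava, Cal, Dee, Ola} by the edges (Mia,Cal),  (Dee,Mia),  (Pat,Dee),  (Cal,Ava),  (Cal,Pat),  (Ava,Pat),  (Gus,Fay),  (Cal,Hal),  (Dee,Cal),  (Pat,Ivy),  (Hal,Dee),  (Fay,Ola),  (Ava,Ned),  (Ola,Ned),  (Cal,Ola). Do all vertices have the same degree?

No

Degrees: Gus:1, Fay:2, Ivy:1, Hal:2, Pat:4, Ned:2, Mia:2, Ava:3, Cal:6, Dee:4, Ola:3
Vertex Gus has degree 1 while Cal has degree 6, so the graph is not regular.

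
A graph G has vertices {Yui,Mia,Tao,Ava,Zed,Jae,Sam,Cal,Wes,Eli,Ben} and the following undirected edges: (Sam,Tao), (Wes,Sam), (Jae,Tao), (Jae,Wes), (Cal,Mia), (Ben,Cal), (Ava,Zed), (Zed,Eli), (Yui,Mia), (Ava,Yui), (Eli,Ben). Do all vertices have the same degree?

Yes

Degrees: Yui:2, Mia:2, Tao:2, Ava:2, Zed:2, Jae:2, Sam:2, Cal:2, Wes:2, Eli:2, Ben:2
Every vertex has degree 2, so the graph is 2-regular.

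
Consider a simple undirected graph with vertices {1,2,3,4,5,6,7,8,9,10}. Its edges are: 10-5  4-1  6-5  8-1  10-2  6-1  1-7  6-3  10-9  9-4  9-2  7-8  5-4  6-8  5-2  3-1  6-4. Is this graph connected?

Yes

Starting from 1 and exploring outward reaches every vertex (1, 4, 7, 3, 8, 6, 9, 5, 2, 10); the graph is connected.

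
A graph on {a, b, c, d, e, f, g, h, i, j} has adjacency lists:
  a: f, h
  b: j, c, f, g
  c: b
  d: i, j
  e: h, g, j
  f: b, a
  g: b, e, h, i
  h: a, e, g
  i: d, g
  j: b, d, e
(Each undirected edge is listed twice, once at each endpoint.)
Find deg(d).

Neighbors of d: i, j.

2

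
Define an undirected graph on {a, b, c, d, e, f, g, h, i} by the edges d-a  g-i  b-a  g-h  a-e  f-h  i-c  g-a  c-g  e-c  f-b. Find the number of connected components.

Component: {a, b, c, d, e, f, g, h, i}

1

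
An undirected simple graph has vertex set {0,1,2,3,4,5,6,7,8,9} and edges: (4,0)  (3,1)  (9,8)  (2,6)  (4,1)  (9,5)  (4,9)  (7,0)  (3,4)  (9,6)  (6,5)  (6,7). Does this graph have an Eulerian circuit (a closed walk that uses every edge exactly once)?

Degrees: 0:2, 1:2, 2:1, 3:2, 4:4, 5:2, 6:4, 7:2, 8:1, 9:4
Vertices with odd degree: 2, 8. An Eulerian circuit requires all degrees even.

No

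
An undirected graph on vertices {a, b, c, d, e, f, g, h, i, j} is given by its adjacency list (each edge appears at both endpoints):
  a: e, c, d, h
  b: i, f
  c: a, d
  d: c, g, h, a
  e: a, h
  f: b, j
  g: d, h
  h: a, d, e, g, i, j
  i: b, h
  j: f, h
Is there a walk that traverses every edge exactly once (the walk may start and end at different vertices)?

Degrees: a:4, b:2, c:2, d:4, e:2, f:2, g:2, h:6, i:2, j:2
Odd-degree vertices: none (0 total).
The non-isolated vertices are connected and exactly 0 have odd degree, so an Eulerian trail exists.

Yes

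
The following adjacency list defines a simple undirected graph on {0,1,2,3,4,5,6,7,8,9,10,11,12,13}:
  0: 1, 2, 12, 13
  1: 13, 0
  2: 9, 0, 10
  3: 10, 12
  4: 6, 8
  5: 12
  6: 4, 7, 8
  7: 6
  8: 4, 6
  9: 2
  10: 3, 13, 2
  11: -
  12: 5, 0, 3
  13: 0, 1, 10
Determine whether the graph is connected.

Component: {11}
Component: {4, 6, 7, 8}
Component: {0, 1, 2, 3, 5, 9, 10, 12, 13}
There are 3 separate components, so the graph is not connected.

No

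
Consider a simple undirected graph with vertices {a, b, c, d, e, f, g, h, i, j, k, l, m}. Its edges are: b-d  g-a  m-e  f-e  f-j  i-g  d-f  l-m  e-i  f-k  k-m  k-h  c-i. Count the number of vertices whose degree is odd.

Degrees: a:1, b:1, c:1, d:2, e:3, f:4, g:2, h:1, i:3, j:1, k:3, l:1, m:3
Odd-degree vertices: a, b, c, e, h, i, j, k, l, m.

10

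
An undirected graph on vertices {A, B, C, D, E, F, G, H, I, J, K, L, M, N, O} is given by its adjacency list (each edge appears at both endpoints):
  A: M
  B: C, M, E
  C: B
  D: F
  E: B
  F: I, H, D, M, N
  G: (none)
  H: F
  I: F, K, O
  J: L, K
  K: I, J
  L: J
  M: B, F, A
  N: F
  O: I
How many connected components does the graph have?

Component: {G}
Component: {A, B, C, D, E, F, H, I, J, K, L, M, N, O}

2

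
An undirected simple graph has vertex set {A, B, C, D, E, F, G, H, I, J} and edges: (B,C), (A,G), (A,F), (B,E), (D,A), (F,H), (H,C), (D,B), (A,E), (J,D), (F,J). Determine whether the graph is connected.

Component: {I}
Component: {A, B, C, D, E, F, G, H, J}
No edge joins these 2 groups, so the graph is disconnected.

No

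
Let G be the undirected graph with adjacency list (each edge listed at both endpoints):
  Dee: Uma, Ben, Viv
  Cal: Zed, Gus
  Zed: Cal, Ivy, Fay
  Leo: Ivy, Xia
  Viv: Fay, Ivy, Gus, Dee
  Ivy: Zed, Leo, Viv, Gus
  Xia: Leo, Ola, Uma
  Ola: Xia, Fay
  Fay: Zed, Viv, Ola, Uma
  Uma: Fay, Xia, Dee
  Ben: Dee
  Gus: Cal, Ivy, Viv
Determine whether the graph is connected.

A breadth-first search from Dee visits Dee, Ben, Viv, Uma, Gus, Ivy, Fay, Xia, Cal, Zed, Leo, Ola — all 12 vertices — so the graph is connected.

Yes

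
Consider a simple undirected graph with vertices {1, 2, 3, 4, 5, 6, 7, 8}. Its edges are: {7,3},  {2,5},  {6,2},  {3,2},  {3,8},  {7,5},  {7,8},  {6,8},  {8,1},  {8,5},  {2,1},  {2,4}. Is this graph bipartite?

No

3-7-8-3 is an odd cycle (length 3), and a bipartite graph can contain only even cycles.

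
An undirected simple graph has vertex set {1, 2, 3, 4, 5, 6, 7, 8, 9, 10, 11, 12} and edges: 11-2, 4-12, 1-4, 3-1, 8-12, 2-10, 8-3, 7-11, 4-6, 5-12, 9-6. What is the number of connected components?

Component: {2, 7, 10, 11}
Component: {1, 3, 4, 5, 6, 8, 9, 12}

2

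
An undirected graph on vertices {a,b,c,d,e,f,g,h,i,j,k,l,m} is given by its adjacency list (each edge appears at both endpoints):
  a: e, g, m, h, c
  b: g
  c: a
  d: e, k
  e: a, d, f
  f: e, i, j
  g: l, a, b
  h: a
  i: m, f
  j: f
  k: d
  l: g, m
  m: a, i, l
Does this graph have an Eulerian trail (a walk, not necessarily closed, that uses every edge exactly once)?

No

Degrees: a:5, b:1, c:1, d:2, e:3, f:3, g:3, h:1, i:2, j:1, k:1, l:2, m:3
Odd-degree vertices: a, b, c, e, f, g, h, j, k, m (10 total).
With 10 odd-degree vertices (more than two), no single trail can use every edge.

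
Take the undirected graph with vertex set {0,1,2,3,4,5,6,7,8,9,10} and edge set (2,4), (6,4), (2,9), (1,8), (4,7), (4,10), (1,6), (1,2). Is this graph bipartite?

Yes

Color {0, 2, 3, 5, 6, 7, 8, 10} black and {1, 4, 9} white. No edge joins two same-colored vertices, so the graph is bipartite.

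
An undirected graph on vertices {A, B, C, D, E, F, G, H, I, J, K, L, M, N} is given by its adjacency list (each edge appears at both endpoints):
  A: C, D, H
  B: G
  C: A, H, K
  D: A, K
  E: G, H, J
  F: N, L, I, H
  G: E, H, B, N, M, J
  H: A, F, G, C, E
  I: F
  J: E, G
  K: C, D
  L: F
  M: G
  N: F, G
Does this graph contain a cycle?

The graph has 14 vertices, 18 edges, and 1 connected component.
Since 18 > 14 - 1, a cycle must exist; for instance H-F-N-G-H.

Yes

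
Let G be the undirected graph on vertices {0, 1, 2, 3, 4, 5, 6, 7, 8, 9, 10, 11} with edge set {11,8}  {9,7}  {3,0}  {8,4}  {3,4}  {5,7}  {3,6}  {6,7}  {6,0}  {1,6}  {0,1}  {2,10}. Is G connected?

Component: {2, 10}
Component: {0, 1, 3, 4, 5, 6, 7, 8, 9, 11}
There are 2 separate components, so the graph is not connected.

No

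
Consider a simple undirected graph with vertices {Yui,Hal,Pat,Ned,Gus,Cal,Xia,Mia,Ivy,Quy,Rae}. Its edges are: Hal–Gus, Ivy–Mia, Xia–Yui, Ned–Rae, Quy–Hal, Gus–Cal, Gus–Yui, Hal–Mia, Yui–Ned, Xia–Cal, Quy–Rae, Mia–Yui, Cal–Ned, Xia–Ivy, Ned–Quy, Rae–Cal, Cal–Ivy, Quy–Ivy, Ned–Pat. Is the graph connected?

Yes

A breadth-first search from Yui visits Yui, Ned, Mia, Xia, Gus, Rae, Pat, Quy, Cal, Ivy, Hal — all 11 vertices — so the graph is connected.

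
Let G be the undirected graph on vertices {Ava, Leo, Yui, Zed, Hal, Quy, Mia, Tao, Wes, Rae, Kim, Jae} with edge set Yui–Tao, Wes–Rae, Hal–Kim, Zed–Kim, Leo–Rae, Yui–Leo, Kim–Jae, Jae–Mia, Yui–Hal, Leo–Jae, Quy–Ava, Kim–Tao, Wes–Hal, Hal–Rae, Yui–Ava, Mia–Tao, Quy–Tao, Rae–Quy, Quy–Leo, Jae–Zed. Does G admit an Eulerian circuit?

Degrees: Ava:2, Leo:4, Yui:4, Zed:2, Hal:4, Quy:4, Mia:2, Tao:4, Wes:2, Rae:4, Kim:4, Jae:4
All degrees are even and the non-isolated vertices are connected — an Eulerian circuit exists.

Yes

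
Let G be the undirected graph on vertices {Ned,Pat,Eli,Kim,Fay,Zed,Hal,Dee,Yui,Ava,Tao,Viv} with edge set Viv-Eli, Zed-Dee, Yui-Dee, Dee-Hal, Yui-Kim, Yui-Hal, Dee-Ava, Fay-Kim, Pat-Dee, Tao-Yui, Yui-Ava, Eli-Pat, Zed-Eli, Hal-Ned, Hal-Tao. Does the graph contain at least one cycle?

|V| = 12, |E| = 15, number of components = 1.
One cycle is Dee-Zed-Eli-Pat-Dee.

Yes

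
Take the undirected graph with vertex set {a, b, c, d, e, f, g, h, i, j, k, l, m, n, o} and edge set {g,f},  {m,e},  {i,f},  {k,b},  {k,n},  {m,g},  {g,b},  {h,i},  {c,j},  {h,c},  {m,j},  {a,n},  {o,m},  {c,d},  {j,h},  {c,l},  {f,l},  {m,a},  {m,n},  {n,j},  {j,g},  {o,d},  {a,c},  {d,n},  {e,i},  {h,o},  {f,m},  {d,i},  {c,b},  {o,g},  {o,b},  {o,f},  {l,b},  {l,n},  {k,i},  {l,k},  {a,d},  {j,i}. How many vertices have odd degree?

6

Degrees: a:4, b:5, c:6, d:5, e:2, f:5, g:5, h:4, i:6, j:6, k:4, l:5, m:7, n:6, o:6
Odd-degree vertices: b, d, f, g, l, m.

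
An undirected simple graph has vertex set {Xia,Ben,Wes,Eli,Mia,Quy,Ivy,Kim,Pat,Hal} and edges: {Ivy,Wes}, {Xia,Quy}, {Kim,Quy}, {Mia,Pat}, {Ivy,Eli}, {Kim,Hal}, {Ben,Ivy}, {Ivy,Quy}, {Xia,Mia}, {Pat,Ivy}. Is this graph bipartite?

No

The cycle Ivy-Pat-Mia-Xia-Quy-Ivy has length 5, which is odd, so the graph is not bipartite.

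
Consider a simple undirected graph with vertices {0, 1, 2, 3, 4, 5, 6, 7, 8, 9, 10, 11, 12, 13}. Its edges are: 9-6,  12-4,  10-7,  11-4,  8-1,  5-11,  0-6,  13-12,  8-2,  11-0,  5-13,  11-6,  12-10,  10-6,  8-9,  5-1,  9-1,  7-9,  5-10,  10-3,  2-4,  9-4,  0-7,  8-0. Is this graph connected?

A breadth-first search from 0 visits 0, 8, 6, 11, 7, 9, 2, 1, 10, 4, 5, 3, 12, 13 — all 14 vertices — so the graph is connected.

Yes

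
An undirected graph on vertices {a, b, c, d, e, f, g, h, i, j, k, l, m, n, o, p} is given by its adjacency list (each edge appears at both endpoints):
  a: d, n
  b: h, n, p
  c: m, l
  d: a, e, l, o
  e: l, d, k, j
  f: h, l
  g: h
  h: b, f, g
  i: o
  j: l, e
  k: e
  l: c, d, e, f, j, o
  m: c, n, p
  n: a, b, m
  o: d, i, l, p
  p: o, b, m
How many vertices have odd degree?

Degrees: a:2, b:3, c:2, d:4, e:4, f:2, g:1, h:3, i:1, j:2, k:1, l:6, m:3, n:3, o:4, p:3
Odd-degree vertices: b, g, h, i, k, m, n, p.

8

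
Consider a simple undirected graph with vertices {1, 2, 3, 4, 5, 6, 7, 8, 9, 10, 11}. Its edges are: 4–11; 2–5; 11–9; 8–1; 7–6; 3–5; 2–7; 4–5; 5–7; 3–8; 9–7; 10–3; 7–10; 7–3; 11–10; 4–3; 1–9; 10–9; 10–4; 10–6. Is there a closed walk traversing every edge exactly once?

No

Degrees: 1:2, 2:2, 3:5, 4:4, 5:4, 6:2, 7:6, 8:2, 9:4, 10:6, 11:3
3, 11 have odd degree; an Eulerian circuit needs every degree to be even, so none exists.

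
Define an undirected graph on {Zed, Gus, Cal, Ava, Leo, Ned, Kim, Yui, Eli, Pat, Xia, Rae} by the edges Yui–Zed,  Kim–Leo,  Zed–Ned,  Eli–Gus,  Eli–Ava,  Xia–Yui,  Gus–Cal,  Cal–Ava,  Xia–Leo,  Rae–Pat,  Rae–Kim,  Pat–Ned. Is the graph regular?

Degrees: Zed:2, Gus:2, Cal:2, Ava:2, Leo:2, Ned:2, Kim:2, Yui:2, Eli:2, Pat:2, Xia:2, Rae:2
All degrees equal 2; the graph is regular.

Yes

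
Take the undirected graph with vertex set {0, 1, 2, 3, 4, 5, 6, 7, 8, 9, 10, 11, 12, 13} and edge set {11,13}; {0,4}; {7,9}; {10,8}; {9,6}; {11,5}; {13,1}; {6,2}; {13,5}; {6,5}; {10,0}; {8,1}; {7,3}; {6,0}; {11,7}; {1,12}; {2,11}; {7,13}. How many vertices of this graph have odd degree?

Degrees: 0:3, 1:3, 2:2, 3:1, 4:1, 5:3, 6:4, 7:4, 8:2, 9:2, 10:2, 11:4, 12:1, 13:4
Odd-degree vertices: 0, 1, 3, 4, 5, 12.

6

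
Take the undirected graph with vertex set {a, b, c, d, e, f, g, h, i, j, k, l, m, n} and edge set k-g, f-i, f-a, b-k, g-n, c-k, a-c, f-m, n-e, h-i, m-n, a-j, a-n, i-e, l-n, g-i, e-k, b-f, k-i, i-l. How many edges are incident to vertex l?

Neighbors of l: i, n.

2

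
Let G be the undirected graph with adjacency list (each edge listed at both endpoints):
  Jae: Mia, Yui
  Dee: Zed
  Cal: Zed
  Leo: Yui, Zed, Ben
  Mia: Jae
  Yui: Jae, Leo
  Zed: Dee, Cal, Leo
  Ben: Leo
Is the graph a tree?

Yes

|V| = 8, |E| = 7.
Connected and |E| = |V| - 1, which characterizes a tree.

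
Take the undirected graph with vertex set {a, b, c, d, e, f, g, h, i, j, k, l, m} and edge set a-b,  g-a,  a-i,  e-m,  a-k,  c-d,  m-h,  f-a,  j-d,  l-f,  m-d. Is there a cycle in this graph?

|V| = 13, |E| = 11, number of components = 2.
A forest on 13 vertices with 2 components has exactly 11 edges, which matches — so no cycle.

No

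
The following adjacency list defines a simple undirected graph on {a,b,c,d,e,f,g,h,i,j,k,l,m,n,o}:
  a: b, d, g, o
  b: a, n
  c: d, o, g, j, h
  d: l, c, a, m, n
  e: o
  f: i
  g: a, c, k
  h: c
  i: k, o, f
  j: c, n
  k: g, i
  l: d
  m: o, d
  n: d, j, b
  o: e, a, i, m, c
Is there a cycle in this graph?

Yes

The graph has 15 vertices, 20 edges, and 1 connected component.
One cycle is c-o-i-k-g-c.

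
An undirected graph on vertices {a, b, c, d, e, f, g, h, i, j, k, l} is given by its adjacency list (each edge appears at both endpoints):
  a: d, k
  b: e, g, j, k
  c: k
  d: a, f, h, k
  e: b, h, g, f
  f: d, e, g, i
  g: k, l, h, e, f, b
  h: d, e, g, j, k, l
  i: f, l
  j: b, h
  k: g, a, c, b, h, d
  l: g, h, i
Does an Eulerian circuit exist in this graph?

No

Degrees: a:2, b:4, c:1, d:4, e:4, f:4, g:6, h:6, i:2, j:2, k:6, l:3
c, l have odd degree; an Eulerian circuit needs every degree to be even, so none exists.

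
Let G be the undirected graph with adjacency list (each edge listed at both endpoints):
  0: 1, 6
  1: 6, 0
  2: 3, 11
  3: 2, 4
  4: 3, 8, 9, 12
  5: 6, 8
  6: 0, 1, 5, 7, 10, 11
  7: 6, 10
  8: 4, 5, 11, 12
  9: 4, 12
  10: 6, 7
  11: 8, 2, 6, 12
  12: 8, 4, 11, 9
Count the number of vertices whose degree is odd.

Degrees: 0:2, 1:2, 2:2, 3:2, 4:4, 5:2, 6:6, 7:2, 8:4, 9:2, 10:2, 11:4, 12:4
Odd-degree vertices: none.

0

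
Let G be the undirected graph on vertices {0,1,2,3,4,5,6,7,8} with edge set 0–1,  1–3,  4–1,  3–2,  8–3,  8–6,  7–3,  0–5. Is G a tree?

Yes

The graph has 9 vertices and 8 edges.
Connected and |E| = |V| - 1, which characterizes a tree.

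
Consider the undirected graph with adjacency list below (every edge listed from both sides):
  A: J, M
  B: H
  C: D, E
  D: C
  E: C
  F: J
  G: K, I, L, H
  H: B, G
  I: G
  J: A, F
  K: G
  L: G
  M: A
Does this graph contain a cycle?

No

The graph has 13 vertices, 10 edges, and 3 connected components.
Since 10 = 13 - 3, the graph is a forest and contains no cycle.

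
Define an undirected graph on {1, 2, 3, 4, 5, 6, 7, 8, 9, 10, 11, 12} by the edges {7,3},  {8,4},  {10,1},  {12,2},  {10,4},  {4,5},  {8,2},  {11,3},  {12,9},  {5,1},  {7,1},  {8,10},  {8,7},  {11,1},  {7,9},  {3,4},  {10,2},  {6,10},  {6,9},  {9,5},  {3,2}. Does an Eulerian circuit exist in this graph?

No

Degrees: 1:4, 2:4, 3:4, 4:4, 5:3, 6:2, 7:4, 8:4, 9:4, 10:5, 11:2, 12:2
Vertices with odd degree: 5, 10. An Eulerian circuit requires all degrees even.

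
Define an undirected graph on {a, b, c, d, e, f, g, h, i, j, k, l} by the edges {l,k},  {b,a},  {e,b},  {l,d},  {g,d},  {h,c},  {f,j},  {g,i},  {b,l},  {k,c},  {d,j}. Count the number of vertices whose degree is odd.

Degrees: a:1, b:3, c:2, d:3, e:1, f:1, g:2, h:1, i:1, j:2, k:2, l:3
Odd-degree vertices: a, b, d, e, f, h, i, l.

8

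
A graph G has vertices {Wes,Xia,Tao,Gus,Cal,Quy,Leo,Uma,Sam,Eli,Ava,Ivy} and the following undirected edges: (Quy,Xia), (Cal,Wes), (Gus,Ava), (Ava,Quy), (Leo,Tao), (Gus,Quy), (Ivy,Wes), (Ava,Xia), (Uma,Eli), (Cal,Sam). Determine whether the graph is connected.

No

Component: {Tao, Leo}
Component: {Uma, Eli}
Component: {Wes, Cal, Sam, Ivy}
Component: {Xia, Gus, Quy, Ava}
No edge joins these 4 groups, so the graph is disconnected.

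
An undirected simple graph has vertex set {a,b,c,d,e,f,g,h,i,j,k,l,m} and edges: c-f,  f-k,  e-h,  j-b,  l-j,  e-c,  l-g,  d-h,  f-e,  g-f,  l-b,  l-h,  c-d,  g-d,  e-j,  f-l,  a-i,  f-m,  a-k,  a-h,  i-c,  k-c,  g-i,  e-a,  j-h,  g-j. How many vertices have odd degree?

Degrees: a:4, b:2, c:5, d:3, e:5, f:6, g:5, h:5, i:3, j:5, k:3, l:5, m:1
Odd-degree vertices: c, d, e, g, h, i, j, k, l, m.

10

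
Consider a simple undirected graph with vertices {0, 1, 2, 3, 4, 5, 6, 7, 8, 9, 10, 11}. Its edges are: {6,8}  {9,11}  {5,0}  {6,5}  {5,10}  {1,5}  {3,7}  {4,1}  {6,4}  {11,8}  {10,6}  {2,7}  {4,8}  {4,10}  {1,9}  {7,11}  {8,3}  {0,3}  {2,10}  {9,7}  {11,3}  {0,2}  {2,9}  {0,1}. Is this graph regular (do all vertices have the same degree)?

Degrees: 0:4, 1:4, 2:4, 3:4, 4:4, 5:4, 6:4, 7:4, 8:4, 9:4, 10:4, 11:4
Every vertex has degree 4, so the graph is 4-regular.

Yes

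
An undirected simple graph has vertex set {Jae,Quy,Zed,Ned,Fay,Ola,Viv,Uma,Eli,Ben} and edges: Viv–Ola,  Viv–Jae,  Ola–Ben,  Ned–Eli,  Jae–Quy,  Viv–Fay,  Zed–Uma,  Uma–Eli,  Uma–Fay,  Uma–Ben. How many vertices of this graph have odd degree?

Degrees: Jae:2, Quy:1, Zed:1, Ned:1, Fay:2, Ola:2, Viv:3, Uma:4, Eli:2, Ben:2
Odd-degree vertices: Quy, Zed, Ned, Viv.

4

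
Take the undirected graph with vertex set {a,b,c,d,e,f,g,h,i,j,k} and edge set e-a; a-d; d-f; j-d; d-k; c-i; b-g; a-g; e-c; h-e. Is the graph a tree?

Yes

The graph has 11 vertices and 10 edges.
Connected and |E| = |V| - 1, which characterizes a tree.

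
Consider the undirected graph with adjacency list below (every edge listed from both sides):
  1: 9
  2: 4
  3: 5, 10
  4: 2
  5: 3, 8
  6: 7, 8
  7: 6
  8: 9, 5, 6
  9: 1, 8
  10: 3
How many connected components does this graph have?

Component: {2, 4}
Component: {1, 3, 5, 6, 7, 8, 9, 10}

2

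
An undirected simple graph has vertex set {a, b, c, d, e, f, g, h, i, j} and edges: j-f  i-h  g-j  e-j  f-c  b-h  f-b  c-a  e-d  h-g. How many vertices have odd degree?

Degrees: a:1, b:2, c:2, d:1, e:2, f:3, g:2, h:3, i:1, j:3
Odd-degree vertices: a, d, f, h, i, j.

6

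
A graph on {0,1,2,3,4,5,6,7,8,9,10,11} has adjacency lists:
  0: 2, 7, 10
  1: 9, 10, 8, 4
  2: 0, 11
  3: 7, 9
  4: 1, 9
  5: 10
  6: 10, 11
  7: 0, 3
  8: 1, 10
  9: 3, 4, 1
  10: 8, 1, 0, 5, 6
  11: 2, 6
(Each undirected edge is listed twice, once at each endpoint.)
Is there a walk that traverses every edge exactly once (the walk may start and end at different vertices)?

Degrees: 0:3, 1:4, 2:2, 3:2, 4:2, 5:1, 6:2, 7:2, 8:2, 9:3, 10:5, 11:2
Odd-degree vertices: 0, 5, 9, 10 (4 total).
An Eulerian trail requires 0 or 2 odd-degree vertices; here there are 4.

No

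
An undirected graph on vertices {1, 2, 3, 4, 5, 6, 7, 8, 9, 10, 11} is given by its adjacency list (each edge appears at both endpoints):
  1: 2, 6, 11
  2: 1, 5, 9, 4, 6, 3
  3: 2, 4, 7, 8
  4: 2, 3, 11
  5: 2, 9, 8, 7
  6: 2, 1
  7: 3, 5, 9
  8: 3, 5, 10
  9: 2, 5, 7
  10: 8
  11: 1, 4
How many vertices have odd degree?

Degrees: 1:3, 2:6, 3:4, 4:3, 5:4, 6:2, 7:3, 8:3, 9:3, 10:1, 11:2
Odd-degree vertices: 1, 4, 7, 8, 9, 10.

6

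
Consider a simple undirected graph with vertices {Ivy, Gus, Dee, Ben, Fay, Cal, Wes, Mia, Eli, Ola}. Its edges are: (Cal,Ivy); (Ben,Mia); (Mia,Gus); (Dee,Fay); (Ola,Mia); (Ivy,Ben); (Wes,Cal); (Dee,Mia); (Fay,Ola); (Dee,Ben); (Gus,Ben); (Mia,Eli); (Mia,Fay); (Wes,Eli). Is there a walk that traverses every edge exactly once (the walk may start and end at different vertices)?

Degrees: Ivy:2, Gus:2, Dee:3, Ben:4, Fay:3, Cal:2, Wes:2, Mia:6, Eli:2, Ola:2
Odd-degree vertices: Dee, Fay (2 total).
The non-isolated vertices are connected and exactly 2 have odd degree, so an Eulerian trail exists (from Dee to Fay).

Yes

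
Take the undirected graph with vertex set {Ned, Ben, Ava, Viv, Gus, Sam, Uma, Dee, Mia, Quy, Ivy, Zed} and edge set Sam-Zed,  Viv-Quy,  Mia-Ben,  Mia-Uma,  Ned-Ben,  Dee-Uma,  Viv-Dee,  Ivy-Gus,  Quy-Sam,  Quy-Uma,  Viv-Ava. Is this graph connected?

No

Component: {Gus, Ivy}
Component: {Ned, Ben, Ava, Viv, Sam, Uma, Dee, Mia, Quy, Zed}
No edge joins these 2 groups, so the graph is disconnected.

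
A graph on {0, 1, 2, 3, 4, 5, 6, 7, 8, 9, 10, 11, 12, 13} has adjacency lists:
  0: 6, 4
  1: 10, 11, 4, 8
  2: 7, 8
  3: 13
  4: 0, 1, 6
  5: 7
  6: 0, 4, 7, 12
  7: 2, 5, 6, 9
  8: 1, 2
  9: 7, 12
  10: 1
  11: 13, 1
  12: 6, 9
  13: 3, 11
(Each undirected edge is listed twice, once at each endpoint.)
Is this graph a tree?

The graph has 14 vertices and 16 edges.
Connected but with 16 > 13 edges, so it has a cycle and is not a tree.

No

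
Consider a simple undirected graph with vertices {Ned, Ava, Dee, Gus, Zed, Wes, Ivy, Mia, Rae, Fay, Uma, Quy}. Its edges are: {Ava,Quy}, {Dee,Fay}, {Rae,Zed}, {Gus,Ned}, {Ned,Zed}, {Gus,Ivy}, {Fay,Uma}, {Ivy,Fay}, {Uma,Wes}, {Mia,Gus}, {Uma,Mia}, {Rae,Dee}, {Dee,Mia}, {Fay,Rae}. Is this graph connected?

No

Component: {Ava, Quy}
Component: {Ned, Dee, Gus, Zed, Wes, Ivy, Mia, Rae, Fay, Uma}
No edge joins these 2 groups, so the graph is disconnected.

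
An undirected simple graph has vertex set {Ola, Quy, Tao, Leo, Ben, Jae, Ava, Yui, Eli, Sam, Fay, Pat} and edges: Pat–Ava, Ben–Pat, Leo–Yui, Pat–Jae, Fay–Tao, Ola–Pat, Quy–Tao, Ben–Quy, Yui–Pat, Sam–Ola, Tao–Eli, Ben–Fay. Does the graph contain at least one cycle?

Yes

The graph has 12 vertices, 12 edges, and 1 connected component.
One cycle is Ben-Quy-Tao-Fay-Ben.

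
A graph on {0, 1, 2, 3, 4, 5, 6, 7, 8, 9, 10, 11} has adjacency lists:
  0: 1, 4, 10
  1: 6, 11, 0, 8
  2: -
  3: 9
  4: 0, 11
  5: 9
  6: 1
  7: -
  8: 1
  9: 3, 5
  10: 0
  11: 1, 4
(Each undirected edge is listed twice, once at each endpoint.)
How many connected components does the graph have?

Component: {2}
Component: {7}
Component: {3, 5, 9}
Component: {0, 1, 4, 6, 8, 10, 11}

4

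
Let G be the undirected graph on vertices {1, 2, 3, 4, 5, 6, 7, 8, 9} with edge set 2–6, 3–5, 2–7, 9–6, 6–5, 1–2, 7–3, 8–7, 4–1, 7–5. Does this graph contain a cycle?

The graph has 9 vertices, 10 edges, and 1 connected component.
One cycle is 2-6-5-7-2.

Yes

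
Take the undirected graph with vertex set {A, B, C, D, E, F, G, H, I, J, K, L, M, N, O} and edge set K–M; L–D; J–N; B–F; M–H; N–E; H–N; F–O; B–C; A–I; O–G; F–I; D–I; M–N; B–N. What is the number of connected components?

1

Component: {A, B, C, D, E, F, G, H, I, J, K, L, M, N, O}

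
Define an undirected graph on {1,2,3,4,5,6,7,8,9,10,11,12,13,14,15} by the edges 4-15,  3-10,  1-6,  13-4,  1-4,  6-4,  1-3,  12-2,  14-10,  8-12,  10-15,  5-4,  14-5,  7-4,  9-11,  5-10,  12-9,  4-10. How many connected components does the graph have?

2

Component: {2, 8, 9, 11, 12}
Component: {1, 3, 4, 5, 6, 7, 10, 13, 14, 15}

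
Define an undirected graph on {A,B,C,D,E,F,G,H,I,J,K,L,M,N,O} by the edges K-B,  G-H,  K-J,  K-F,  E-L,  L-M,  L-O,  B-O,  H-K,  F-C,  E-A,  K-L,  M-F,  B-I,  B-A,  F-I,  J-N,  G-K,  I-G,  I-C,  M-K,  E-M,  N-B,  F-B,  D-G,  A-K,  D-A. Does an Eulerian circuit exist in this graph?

Degrees: A:4, B:6, C:2, D:2, E:3, F:5, G:4, H:2, I:4, J:2, K:8, L:4, M:4, N:2, O:2
E, F have odd degree; an Eulerian circuit needs every degree to be even, so none exists.

No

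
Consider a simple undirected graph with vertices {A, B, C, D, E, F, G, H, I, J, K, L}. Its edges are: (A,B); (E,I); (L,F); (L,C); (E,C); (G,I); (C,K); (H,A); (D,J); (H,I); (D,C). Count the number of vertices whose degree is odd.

Degrees: A:2, B:1, C:4, D:2, E:2, F:1, G:1, H:2, I:3, J:1, K:1, L:2
Odd-degree vertices: B, F, G, I, J, K.

6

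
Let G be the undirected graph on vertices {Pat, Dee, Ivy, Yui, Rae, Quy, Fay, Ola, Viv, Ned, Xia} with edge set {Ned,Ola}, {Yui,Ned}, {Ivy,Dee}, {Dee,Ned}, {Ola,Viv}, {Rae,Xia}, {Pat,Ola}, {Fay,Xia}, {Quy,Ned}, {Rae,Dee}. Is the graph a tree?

|V| = 11, |E| = 10.
It is connected with exactly 10 edges, hence acyclic — it is a tree.

Yes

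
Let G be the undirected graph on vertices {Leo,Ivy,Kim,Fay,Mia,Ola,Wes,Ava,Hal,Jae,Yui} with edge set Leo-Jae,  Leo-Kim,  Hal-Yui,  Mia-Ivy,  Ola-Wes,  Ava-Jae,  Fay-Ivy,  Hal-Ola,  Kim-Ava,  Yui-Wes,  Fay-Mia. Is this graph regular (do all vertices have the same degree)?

Yes

Degrees: Leo:2, Ivy:2, Kim:2, Fay:2, Mia:2, Ola:2, Wes:2, Ava:2, Hal:2, Jae:2, Yui:2
All degrees equal 2; the graph is regular.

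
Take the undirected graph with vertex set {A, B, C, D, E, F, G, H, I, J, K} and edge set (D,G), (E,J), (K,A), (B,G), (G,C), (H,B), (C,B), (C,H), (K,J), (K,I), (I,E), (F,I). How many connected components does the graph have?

Component: {B, C, D, G, H}
Component: {A, E, F, I, J, K}

2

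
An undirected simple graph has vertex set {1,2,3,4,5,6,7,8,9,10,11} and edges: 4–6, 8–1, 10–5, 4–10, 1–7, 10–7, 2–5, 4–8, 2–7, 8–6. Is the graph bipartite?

The cycle 4-6-8-4 has length 3, which is odd, so the graph is not bipartite.

No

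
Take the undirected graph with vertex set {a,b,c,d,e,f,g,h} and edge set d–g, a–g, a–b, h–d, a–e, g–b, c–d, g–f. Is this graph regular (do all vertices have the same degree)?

Degrees: a:3, b:2, c:1, d:3, e:1, f:1, g:4, h:1
Degrees are not all equal (e.g. deg(c)=1 but deg(g)=4); not regular.

No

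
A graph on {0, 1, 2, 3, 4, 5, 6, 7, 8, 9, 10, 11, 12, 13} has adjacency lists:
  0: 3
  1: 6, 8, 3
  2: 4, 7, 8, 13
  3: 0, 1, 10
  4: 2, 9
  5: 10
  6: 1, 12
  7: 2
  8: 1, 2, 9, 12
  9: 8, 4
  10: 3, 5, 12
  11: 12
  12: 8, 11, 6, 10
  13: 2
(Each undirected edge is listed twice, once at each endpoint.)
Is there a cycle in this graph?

|V| = 14, |E| = 16, number of components = 1.
Since 16 > 14 - 1, a cycle must exist; for instance 8-2-4-9-8.

Yes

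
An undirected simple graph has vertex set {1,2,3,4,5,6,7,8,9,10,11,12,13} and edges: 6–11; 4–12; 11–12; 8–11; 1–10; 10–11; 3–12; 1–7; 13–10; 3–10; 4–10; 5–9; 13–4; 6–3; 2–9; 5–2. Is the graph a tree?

The graph has 13 vertices and 16 edges.
It splits into 2 components, so it cannot be a tree.

No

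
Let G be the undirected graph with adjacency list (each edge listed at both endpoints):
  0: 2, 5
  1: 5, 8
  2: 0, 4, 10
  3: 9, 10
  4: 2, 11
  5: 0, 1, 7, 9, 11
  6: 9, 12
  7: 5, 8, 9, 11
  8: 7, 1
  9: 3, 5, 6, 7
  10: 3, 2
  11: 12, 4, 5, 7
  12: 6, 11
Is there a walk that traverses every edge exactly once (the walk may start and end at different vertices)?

Degrees: 0:2, 1:2, 2:3, 3:2, 4:2, 5:5, 6:2, 7:4, 8:2, 9:4, 10:2, 11:4, 12:2
Odd-degree vertices: 2, 5 (2 total).
The non-isolated vertices are connected and exactly 2 have odd degree, so an Eulerian trail exists (from 2 to 5).

Yes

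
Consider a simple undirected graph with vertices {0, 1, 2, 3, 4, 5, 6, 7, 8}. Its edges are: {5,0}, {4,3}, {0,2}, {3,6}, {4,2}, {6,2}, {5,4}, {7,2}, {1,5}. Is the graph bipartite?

A valid 2-coloring puts {2, 3, 5, 8} on one side and {0, 1, 4, 6, 7} on the other; every edge crosses between the two sides.

Yes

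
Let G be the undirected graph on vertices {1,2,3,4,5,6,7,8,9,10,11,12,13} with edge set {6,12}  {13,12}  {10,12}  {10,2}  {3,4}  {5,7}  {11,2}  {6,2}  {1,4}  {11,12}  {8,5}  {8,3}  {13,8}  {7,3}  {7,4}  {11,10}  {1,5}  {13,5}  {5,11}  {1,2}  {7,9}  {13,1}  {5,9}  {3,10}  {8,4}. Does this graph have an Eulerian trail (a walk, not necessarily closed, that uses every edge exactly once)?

Yes

Degrees: 1:4, 2:4, 3:4, 4:4, 5:6, 6:2, 7:4, 8:4, 9:2, 10:4, 11:4, 12:4, 13:4
Odd-degree vertices: none (0 total).
With 0 odd-degree vertices and all edges in one connected piece, an Eulerian trail exists.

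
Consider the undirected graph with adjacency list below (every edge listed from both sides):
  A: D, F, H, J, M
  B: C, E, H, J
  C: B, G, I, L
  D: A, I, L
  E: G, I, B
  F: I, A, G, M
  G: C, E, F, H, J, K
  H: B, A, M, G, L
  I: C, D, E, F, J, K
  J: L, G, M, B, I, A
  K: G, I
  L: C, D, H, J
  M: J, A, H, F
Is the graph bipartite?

No

The cycle J-A-M-J has length 3, which is odd, so the graph is not bipartite.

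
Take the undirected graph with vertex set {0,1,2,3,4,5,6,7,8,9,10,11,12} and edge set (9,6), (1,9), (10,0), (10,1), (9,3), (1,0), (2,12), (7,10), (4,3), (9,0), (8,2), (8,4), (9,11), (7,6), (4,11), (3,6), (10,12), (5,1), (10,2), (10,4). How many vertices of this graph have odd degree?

Degrees: 0:3, 1:4, 2:3, 3:3, 4:4, 5:1, 6:3, 7:2, 8:2, 9:5, 10:6, 11:2, 12:2
Odd-degree vertices: 0, 2, 3, 5, 6, 9.

6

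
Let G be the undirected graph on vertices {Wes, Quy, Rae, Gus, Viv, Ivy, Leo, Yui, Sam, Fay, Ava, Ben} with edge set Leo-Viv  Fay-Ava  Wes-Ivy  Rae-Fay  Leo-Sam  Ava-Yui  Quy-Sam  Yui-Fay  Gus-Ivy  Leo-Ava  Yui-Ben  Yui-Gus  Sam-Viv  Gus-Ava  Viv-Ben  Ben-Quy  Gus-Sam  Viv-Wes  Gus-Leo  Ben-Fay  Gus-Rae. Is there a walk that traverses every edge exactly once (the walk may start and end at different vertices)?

Yes

Degrees: Wes:2, Quy:2, Rae:2, Gus:6, Viv:4, Ivy:2, Leo:4, Yui:4, Sam:4, Fay:4, Ava:4, Ben:4
Odd-degree vertices: none (0 total).
With 0 odd-degree vertices and all edges in one connected piece, an Eulerian trail exists.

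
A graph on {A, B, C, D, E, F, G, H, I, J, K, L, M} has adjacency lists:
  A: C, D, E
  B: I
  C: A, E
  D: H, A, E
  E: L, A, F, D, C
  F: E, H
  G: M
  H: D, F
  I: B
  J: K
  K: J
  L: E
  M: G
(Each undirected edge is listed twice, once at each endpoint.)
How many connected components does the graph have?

Component: {B, I}
Component: {G, M}
Component: {J, K}
Component: {A, C, D, E, F, H, L}

4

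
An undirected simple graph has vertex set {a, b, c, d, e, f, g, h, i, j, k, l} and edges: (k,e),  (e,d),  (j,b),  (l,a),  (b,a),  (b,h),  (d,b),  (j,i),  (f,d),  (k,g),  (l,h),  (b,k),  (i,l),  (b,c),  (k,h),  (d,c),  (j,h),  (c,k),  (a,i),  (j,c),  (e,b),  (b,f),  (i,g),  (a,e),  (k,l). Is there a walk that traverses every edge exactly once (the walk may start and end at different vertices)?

Yes

Degrees: a:4, b:8, c:4, d:4, e:4, f:2, g:2, h:4, i:4, j:4, k:6, l:4
Odd-degree vertices: none (0 total).
The non-isolated vertices are connected and exactly 0 have odd degree, so an Eulerian trail exists.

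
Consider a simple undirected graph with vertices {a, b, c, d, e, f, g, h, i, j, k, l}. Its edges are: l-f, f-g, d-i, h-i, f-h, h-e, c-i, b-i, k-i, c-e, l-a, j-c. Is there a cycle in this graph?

Yes

|V| = 12, |E| = 12, number of components = 1.
Since 12 > 12 - 1, a cycle must exist; for instance h-e-c-i-h.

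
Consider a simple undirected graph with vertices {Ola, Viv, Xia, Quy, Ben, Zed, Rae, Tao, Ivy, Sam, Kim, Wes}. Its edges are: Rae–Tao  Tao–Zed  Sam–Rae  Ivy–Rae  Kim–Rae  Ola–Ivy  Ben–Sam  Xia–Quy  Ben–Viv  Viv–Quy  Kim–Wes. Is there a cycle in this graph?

The graph has 12 vertices, 11 edges, and 1 connected component.
A forest on 12 vertices with 1 component has exactly 11 edges, which matches — so no cycle.

No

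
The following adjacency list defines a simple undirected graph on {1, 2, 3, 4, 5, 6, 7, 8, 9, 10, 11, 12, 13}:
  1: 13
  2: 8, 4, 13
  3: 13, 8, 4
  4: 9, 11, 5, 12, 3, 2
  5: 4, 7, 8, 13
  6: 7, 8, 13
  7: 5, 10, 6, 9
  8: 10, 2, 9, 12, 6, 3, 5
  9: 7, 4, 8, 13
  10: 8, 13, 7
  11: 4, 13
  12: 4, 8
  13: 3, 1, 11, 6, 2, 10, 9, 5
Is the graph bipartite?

Color {4, 7, 8, 13} black and {1, 2, 3, 5, 6, 9, 10, 11, 12} white. No edge joins two same-colored vertices, so the graph is bipartite.

Yes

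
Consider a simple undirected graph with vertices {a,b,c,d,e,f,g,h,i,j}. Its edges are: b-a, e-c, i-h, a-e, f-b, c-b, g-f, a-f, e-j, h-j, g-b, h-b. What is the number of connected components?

2

Component: {d}
Component: {a, b, c, e, f, g, h, i, j}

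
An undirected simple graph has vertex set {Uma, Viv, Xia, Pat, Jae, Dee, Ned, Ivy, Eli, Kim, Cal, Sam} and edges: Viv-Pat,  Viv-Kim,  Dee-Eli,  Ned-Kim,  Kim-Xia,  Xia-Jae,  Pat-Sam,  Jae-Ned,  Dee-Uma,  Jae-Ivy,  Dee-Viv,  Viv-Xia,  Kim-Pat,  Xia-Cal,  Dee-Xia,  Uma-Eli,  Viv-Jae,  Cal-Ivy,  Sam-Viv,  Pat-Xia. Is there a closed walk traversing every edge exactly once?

Yes

Degrees: Uma:2, Viv:6, Xia:6, Pat:4, Jae:4, Dee:4, Ned:2, Ivy:2, Eli:2, Kim:4, Cal:2, Sam:2
All degrees are even and the non-isolated vertices are connected — an Eulerian circuit exists.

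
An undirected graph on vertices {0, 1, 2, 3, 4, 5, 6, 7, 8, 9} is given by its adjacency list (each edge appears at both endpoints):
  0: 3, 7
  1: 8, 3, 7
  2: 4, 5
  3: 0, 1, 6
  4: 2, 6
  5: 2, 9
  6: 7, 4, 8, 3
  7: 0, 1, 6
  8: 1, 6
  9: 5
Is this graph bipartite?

A valid 2-coloring puts {3, 4, 5, 7, 8} on one side and {0, 1, 2, 6, 9} on the other; every edge crosses between the two sides.

Yes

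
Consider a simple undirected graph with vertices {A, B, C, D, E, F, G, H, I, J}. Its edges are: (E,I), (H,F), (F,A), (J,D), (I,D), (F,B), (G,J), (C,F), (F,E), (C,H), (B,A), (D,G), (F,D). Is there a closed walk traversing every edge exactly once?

Degrees: A:2, B:2, C:2, D:4, E:2, F:6, G:2, H:2, I:2, J:2
All degrees are even and the non-isolated vertices are connected — an Eulerian circuit exists.

Yes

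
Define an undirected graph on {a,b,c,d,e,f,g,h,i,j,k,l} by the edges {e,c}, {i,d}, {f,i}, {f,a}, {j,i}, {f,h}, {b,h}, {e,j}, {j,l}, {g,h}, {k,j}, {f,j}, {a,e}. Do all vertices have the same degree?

Degrees: a:2, b:1, c:1, d:1, e:3, f:4, g:1, h:3, i:3, j:5, k:1, l:1
Vertex b has degree 1 while j has degree 5, so the graph is not regular.

No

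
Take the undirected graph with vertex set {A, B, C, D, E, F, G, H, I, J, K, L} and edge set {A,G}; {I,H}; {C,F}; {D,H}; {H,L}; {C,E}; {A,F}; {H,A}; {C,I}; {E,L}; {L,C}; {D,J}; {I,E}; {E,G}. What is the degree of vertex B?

0

B has no neighbors.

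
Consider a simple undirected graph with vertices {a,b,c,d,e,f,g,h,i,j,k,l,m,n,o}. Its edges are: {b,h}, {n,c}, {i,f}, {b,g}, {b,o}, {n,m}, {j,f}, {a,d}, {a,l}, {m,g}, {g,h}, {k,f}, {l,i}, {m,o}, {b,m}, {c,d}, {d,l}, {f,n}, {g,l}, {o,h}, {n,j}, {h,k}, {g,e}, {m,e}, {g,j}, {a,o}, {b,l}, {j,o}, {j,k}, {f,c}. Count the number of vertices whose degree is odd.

Degrees: a:3, b:5, c:3, d:3, e:2, f:5, g:6, h:4, i:2, j:5, k:3, l:5, m:5, n:4, o:5
Odd-degree vertices: a, b, c, d, f, j, k, l, m, o.

10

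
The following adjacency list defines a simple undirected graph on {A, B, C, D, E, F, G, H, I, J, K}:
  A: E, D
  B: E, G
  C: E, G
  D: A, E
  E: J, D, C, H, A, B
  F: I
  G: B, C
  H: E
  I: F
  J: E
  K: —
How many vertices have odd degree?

4

Degrees: A:2, B:2, C:2, D:2, E:6, F:1, G:2, H:1, I:1, J:1, K:0
Odd-degree vertices: F, H, I, J.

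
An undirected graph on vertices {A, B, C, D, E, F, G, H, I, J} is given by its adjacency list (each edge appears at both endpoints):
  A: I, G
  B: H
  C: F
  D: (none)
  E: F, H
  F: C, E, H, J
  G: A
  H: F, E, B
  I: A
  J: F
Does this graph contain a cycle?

Yes

The graph has 10 vertices, 8 edges, and 3 connected components.
Since 8 > 10 - 3, a cycle must exist; for instance H-F-E-H.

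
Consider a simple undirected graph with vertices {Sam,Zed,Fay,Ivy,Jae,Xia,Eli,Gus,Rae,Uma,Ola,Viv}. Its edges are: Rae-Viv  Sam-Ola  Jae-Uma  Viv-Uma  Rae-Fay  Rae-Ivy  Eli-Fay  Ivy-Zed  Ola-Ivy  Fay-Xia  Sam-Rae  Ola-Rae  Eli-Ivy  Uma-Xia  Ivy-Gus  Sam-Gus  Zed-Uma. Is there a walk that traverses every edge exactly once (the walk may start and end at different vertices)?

No

Degrees: Sam:3, Zed:2, Fay:3, Ivy:5, Jae:1, Xia:2, Eli:2, Gus:2, Rae:5, Uma:4, Ola:3, Viv:2
Odd-degree vertices: Sam, Fay, Ivy, Jae, Rae, Ola (6 total).
An Eulerian trail requires 0 or 2 odd-degree vertices; here there are 6.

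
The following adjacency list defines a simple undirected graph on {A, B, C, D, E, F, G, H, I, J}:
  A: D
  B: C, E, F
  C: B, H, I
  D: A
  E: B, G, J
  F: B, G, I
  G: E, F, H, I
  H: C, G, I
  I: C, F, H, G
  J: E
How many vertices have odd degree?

8

Degrees: A:1, B:3, C:3, D:1, E:3, F:3, G:4, H:3, I:4, J:1
Odd-degree vertices: A, B, C, D, E, F, H, J.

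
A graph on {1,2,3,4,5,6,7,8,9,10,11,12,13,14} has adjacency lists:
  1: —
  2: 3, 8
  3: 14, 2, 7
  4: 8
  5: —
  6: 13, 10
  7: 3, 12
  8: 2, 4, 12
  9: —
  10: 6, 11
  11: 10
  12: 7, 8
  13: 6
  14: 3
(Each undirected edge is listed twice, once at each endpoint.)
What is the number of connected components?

Component: {1}
Component: {5}
Component: {9}
Component: {6, 10, 11, 13}
Component: {2, 3, 4, 7, 8, 12, 14}

5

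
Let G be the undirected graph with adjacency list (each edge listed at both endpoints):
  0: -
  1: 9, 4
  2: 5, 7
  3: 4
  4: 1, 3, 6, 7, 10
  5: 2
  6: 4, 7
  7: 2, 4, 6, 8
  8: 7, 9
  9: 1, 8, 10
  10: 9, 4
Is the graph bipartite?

No

6-7-4-6 is an odd cycle (length 3), and a bipartite graph can contain only even cycles.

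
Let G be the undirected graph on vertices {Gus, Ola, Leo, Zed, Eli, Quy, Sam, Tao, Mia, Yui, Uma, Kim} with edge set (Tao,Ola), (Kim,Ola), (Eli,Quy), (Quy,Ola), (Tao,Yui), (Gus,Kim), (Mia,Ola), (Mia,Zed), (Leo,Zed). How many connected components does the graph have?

3

Component: {Sam}
Component: {Uma}
Component: {Gus, Ola, Leo, Zed, Eli, Quy, Tao, Mia, Yui, Kim}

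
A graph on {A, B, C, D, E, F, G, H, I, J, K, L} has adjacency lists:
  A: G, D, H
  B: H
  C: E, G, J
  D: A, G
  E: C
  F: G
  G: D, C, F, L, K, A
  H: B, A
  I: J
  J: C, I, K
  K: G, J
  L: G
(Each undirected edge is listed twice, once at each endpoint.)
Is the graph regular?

No

Degrees: A:3, B:1, C:3, D:2, E:1, F:1, G:6, H:2, I:1, J:3, K:2, L:1
Vertex B has degree 1 while G has degree 6, so the graph is not regular.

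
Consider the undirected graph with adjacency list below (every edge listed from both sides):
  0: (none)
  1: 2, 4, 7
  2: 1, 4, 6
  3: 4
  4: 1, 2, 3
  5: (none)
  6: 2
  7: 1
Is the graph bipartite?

The cycle 4-2-1-4 has length 3, which is odd, so the graph is not bipartite.

No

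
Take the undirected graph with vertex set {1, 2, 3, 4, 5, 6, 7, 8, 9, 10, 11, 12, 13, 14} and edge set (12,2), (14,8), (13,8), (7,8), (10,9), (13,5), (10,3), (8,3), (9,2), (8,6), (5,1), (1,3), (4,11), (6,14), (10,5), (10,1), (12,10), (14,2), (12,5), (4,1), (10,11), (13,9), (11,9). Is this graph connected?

A breadth-first search from 1 visits 1, 10, 4, 5, 3, 11, 12, 9, 13, 8, 2, 7, 14, 6 — all 14 vertices — so the graph is connected.

Yes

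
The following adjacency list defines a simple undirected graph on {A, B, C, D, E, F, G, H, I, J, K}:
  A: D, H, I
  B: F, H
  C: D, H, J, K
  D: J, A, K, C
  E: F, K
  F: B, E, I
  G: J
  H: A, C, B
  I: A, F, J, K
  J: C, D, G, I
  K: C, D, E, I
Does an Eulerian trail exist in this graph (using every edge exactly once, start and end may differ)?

No

Degrees: A:3, B:2, C:4, D:4, E:2, F:3, G:1, H:3, I:4, J:4, K:4
Odd-degree vertices: A, F, G, H (4 total).
With 4 odd-degree vertices (more than two), no single trail can use every edge.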